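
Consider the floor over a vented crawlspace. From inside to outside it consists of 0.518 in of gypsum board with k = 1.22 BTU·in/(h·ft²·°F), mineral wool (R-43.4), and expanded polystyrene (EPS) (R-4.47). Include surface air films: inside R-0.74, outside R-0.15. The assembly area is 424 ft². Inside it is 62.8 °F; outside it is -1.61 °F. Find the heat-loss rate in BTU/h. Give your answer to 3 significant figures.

0.518/1.22 = 0.4246
R_total = 0.74 + 0.4246 + 43.4 + 4.47 + 0.15 = 49.18 ft²·°F·h/BTU
Q = A·ΔT/R = 424 × (62.8 − (-1.61)) / 49.18 = 555.3 BTU/h

555 BTU/h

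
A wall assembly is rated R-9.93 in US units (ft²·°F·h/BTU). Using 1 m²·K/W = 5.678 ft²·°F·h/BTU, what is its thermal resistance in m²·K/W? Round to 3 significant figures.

R_SI = 9.93/5.678 = 1.749

1.75 m²·K/W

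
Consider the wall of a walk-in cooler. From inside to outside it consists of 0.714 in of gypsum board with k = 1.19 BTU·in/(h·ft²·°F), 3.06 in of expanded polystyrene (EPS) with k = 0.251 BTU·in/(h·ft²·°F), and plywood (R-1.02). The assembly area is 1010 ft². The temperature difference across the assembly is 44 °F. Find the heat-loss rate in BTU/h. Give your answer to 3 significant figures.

0.714/1.19 = 0.6
3.06/0.251 = 12.19
R_total = 0.6 + 12.19 + 1.02 = 13.81 ft²·°F·h/BTU
Q = A·ΔT/R = 1010 × 44 / 13.81 = 3218 BTU/h

3220 BTU/h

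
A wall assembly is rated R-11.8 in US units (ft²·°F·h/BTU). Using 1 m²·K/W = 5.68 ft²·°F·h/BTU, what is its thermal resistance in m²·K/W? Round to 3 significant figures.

2.08 m²·K/W

R_SI = 11.8/5.68 = 2.077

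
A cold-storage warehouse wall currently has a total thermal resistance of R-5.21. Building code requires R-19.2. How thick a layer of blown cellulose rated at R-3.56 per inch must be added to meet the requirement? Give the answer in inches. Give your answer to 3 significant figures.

ΔR = 19.2 − 5.21 = 13.99 ft²·°F·h/BTU
L = ΔR / (R/in) = 13.99/3.56 = 3.93 in

3.93 in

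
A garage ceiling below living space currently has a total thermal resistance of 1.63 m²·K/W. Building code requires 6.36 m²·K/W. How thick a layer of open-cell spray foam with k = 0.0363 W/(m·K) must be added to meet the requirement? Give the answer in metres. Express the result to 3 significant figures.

0.172 m

ΔR = 6.36 − 1.63 = 4.73 m²·K/W
L = ΔR × k = 4.73 × 0.0363 = 0.1717 m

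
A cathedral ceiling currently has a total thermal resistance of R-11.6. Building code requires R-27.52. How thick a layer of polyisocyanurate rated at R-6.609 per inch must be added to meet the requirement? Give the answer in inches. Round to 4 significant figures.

ΔR = 27.52 − 11.6 = 15.92 ft²·°F·h/BTU
L = ΔR / (R/in) = 15.92/6.609 = 2.4088 in

2.409 in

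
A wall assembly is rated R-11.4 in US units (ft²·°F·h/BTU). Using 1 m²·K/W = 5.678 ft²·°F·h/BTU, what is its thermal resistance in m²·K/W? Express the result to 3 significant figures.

R_SI = 11.4/5.678 = 2.008

2.01 m²·K/W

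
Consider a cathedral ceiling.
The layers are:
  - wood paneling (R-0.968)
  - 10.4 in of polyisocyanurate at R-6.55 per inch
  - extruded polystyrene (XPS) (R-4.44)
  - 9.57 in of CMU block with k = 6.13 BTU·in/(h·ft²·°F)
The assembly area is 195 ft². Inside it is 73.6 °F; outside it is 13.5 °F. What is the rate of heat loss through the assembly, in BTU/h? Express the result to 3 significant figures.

156 BTU/h

10.4 × 6.55 = 68.12
9.57/6.13 = 1.561
R_total = 0.968 + 68.12 + 4.44 + 1.561 = 75.09 ft²·°F·h/BTU
Q = A·ΔT/R = 195 × (73.6 − 13.5) / 75.09 = 156.1 BTU/h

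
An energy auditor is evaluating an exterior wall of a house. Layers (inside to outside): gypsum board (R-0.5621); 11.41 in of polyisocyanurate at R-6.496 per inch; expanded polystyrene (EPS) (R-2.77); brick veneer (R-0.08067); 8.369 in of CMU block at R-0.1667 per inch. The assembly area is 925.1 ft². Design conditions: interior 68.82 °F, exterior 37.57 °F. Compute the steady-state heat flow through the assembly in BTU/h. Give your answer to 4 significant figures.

366.3 BTU/h

11.41 × 6.496 = 74.119
8.369 × 0.1667 = 1.3951
R_total = 0.5621 + 74.119 + 2.77 + 0.08067 + 1.3951 = 78.927 ft²·°F·h/BTU
Q = A·ΔT/R = 925.1 × (68.82 − 37.57) / 78.927 = 366.28 BTU/h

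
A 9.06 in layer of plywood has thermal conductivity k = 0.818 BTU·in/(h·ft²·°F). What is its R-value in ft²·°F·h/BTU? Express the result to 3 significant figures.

11.1 ft²·°F·h/BTU

R = L/k = 9.06/0.818 = 11.08 ft²·°F·h/BTU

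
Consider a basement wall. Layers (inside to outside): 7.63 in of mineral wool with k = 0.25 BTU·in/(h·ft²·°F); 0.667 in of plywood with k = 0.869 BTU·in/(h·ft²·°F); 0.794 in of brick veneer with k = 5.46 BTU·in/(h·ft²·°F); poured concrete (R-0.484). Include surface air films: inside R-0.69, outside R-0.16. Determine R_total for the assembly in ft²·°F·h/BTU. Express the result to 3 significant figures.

7.63/0.25 = 30.52
0.667/0.869 = 0.7675
0.794/5.46 = 0.1454
R_total = 0.69 + 30.52 + 0.7675 + 0.1454 + 0.484 + 0.16 = 32.77 ft²·°F·h/BTU

32.8 ft²·°F·h/BTU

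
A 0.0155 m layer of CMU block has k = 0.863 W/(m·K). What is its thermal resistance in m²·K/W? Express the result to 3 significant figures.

R = L/k = 0.0155/0.863 = 0.01796 m²·K/W

0.0180 m²·K/W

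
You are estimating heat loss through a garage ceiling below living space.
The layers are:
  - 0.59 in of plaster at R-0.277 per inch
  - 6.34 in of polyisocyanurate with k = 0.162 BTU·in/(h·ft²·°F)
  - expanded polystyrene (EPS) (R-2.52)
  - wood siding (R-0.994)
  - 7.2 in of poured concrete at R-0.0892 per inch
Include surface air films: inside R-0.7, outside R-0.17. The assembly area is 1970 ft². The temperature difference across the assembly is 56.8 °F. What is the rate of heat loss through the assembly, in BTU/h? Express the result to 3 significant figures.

0.59 × 0.277 = 0.1634
6.34/0.162 = 39.14
7.2 × 0.0892 = 0.6422
R_total = 0.7 + 0.1634 + 39.14 + 2.52 + 0.994 + 0.6422 + 0.17 = 44.33 ft²·°F·h/BTU
Q = A·ΔT/R = 1970 × 56.8 / 44.33 = 2524 BTU/h

2520 BTU/h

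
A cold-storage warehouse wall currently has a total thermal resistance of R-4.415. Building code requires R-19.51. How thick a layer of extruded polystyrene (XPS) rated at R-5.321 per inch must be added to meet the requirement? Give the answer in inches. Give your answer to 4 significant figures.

ΔR = 19.51 − 4.415 = 15.095 ft²·°F·h/BTU
L = ΔR / (R/in) = 15.095/5.321 = 2.8369 in

2.837 in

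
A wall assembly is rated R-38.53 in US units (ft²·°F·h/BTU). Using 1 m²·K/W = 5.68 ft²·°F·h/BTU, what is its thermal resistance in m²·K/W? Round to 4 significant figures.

R_SI = 38.53/5.68 = 6.7835

6.783 m²·K/W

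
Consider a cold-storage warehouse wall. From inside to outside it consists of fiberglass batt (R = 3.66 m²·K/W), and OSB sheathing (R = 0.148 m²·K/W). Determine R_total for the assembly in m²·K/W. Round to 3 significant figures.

R_total = 3.66 + 0.148 = 3.808 m²·K/W

3.81 m²·K/W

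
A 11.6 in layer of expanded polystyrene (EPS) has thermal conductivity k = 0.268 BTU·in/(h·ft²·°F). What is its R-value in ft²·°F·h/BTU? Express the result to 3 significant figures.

43.3 ft²·°F·h/BTU

R = L/k = 11.6/0.268 = 43.28 ft²·°F·h/BTU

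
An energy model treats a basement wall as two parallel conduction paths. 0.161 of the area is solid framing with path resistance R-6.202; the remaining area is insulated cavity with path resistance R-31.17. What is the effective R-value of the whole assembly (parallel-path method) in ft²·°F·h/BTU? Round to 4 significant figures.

18.91 ft²·°F·h/BTU

U_eff = 0.839/31.17 + 0.161/6.202 = 0.026917 + 0.025959 = 0.052876
R_eff = 1/U_eff = 18.912 ft²·°F·h/BTU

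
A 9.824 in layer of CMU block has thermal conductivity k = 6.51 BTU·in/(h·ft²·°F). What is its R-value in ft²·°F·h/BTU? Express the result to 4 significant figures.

1.509 ft²·°F·h/BTU

R = L/k = 9.824/6.51 = 1.5091 ft²·°F·h/BTU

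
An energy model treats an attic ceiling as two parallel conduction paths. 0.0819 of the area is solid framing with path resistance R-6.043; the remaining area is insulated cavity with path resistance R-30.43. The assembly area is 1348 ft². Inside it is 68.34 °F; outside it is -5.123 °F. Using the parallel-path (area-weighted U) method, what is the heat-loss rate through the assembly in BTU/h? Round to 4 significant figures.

4330 BTU/h

U_eff = 0.9181/30.43 + 0.0819/6.043 = 0.030171 + 0.013553 = 0.043724
R_eff = 1/U_eff = 22.871 ft²·°F·h/BTU
Q = 1348 × (68.34 − (-5.123)) / 22.871 = 4329.9 BTU/h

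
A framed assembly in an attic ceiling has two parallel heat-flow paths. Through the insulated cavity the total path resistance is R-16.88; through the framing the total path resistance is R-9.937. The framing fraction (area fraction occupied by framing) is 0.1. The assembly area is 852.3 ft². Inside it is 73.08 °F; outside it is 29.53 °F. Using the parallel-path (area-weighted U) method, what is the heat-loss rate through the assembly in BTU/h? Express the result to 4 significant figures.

2353 BTU/h

U_eff = 0.9/16.88 + 0.1/9.937 = 0.053318 + 0.010063 = 0.063381
R_eff = 1/U_eff = 15.778 ft²·°F·h/BTU
Q = 852.3 × (73.08 − 29.53) / 15.778 = 2352.6 BTU/h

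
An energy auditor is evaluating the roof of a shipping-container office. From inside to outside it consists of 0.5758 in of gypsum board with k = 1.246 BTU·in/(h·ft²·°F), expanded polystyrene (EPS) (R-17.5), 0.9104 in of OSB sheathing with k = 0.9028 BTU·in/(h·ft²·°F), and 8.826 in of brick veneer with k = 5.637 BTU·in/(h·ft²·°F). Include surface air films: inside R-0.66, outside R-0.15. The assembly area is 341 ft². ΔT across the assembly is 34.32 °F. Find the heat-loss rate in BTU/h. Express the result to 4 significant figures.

0.5758/1.246 = 0.46212
0.9104/0.9028 = 1.0084
8.826/5.637 = 1.5657
R_total = 0.66 + 0.46212 + 17.5 + 1.0084 + 1.5657 + 0.15 = 21.346 ft²·°F·h/BTU
Q = A·ΔT/R = 341 × 34.32 / 21.346 = 548.25 BTU/h

548.3 BTU/h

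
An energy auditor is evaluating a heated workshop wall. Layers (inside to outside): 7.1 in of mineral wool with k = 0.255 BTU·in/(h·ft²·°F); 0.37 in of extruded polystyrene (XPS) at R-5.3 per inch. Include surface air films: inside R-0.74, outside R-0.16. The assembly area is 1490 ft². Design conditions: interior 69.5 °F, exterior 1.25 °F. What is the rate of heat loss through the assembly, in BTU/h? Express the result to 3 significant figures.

3310 BTU/h

7.1/0.255 = 27.84
0.37 × 5.3 = 1.961
R_total = 0.74 + 27.84 + 1.961 + 0.16 = 30.7 ft²·°F·h/BTU
Q = A·ΔT/R = 1490 × (69.5 − 1.25) / 30.7 = 3312 BTU/h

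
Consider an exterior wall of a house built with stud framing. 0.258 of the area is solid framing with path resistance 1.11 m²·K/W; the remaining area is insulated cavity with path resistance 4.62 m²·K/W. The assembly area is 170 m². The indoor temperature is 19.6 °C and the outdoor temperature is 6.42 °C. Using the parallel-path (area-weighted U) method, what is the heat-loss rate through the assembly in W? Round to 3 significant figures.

U_eff = 0.742/4.62 + 0.258/1.11 = 0.1606 + 0.2324 = 0.393
R_eff = 1/U_eff = 2.544 m²·K/W
Q = 170 × (19.6 − 6.42) / 2.544 = 880.6 W

881 W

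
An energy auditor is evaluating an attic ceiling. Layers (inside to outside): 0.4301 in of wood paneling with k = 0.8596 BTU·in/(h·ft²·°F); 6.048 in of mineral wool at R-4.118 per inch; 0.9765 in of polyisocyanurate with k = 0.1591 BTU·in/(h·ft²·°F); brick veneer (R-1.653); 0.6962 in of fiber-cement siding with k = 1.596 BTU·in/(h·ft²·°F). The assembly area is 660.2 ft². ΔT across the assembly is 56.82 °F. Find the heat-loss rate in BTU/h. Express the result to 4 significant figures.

1115 BTU/h

0.4301/0.8596 = 0.50035
6.048 × 4.118 = 24.906
0.9765/0.1591 = 6.1376
0.6962/1.596 = 0.43622
R_total = 0.50035 + 24.906 + 6.1376 + 1.653 + 0.43622 = 33.633 ft²·°F·h/BTU
Q = A·ΔT/R = 660.2 × 56.82 / 33.633 = 1115.4 BTU/h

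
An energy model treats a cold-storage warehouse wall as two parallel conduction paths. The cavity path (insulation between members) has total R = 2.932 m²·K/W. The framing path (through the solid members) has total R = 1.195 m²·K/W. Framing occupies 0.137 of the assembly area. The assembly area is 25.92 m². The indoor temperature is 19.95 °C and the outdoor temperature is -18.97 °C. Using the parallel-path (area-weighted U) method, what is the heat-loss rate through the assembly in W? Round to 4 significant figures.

412.6 W

U_eff = 0.863/2.932 + 0.137/1.195 = 0.29434 + 0.11464 = 0.40898
R_eff = 1/U_eff = 2.4451 m²·K/W
Q = 25.92 × (19.95 − (-18.97)) / 2.4451 = 412.58 W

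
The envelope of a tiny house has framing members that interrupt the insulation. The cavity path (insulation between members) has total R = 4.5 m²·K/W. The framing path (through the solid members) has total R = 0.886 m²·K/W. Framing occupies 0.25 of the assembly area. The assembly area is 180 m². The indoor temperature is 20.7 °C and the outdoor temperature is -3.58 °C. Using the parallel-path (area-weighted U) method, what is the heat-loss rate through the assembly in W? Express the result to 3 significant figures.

U_eff = 0.75/4.5 + 0.25/0.886 = 0.1667 + 0.2822 = 0.4488
R_eff = 1/U_eff = 2.228 m²·K/W
Q = 180 × (20.7 − (-3.58)) / 2.228 = 1962 W

1960 W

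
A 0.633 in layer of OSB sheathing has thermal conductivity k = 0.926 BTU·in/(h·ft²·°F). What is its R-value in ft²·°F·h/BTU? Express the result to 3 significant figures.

0.684 ft²·°F·h/BTU

R = L/k = 0.633/0.926 = 0.6836 ft²·°F·h/BTU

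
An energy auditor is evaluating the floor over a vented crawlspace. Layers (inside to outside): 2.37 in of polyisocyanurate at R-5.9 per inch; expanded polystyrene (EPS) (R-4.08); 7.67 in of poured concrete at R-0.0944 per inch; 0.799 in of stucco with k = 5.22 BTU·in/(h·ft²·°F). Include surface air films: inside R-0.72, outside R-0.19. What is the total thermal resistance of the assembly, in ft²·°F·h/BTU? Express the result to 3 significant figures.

2.37 × 5.9 = 13.98
7.67 × 0.0944 = 0.724
0.799/5.22 = 0.1531
R_total = 0.72 + 13.98 + 4.08 + 0.724 + 0.1531 + 0.19 = 19.85 ft²·°F·h/BTU

19.9 ft²·°F·h/BTU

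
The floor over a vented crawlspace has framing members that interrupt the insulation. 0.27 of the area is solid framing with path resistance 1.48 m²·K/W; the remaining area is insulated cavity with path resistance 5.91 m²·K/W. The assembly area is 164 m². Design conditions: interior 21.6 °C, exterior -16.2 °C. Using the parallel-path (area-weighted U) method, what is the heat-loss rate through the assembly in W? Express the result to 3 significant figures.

1900 W

U_eff = 0.73/5.91 + 0.27/1.48 = 0.1235 + 0.1824 = 0.306
R_eff = 1/U_eff = 3.268 m²·K/W
Q = 164 × (21.6 − (-16.2)) / 3.268 = 1897 W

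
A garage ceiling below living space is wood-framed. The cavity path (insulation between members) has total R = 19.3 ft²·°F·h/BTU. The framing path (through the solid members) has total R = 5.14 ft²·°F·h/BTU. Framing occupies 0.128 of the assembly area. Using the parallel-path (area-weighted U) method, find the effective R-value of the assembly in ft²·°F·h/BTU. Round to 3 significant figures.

14.3 ft²·°F·h/BTU

U_eff = 0.872/19.3 + 0.128/5.14 = 0.04518 + 0.0249 = 0.07008
R_eff = 1/U_eff = 14.27 ft²·°F·h/BTU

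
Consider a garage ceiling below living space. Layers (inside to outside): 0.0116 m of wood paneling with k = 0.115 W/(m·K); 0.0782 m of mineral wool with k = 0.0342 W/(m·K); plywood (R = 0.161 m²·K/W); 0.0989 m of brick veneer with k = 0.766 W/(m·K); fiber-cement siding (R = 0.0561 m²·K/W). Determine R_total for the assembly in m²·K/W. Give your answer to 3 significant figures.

2.73 m²·K/W

0.0116/0.115 = 0.1009
0.0782/0.0342 = 2.287
0.0989/0.766 = 0.1291
R_total = 0.1009 + 2.287 + 0.161 + 0.1291 + 0.0561 = 2.734 m²·K/W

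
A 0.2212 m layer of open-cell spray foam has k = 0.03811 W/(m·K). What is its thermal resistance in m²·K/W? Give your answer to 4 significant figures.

R = L/k = 0.2212/0.03811 = 5.8043 m²·K/W

5.804 m²·K/W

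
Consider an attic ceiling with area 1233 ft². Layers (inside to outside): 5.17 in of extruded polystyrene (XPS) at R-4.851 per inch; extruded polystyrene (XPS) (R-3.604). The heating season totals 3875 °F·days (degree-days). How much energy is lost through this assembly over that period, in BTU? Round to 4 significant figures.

5.17 × 4.851 = 25.08
R_total = 25.08 + 3.604 = 28.684 ft²·°F·h/BTU
E = A × HDD × 24 / R = 1233 × 3875 × 24 / 28.684 = 3997700 BTU

3998000 BTU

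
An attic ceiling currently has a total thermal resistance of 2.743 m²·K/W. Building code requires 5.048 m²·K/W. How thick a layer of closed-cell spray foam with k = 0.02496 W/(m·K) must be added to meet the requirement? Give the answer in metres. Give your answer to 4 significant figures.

ΔR = 5.048 − 2.743 = 2.305 m²·K/W
L = ΔR × k = 2.305 × 0.02496 = 0.057533 m

0.05753 m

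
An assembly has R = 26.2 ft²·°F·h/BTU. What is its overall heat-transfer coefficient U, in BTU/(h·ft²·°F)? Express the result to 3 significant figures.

U = 1/R = 1/26.2 = 0.03817

0.0382 BTU/(h·ft²·°F)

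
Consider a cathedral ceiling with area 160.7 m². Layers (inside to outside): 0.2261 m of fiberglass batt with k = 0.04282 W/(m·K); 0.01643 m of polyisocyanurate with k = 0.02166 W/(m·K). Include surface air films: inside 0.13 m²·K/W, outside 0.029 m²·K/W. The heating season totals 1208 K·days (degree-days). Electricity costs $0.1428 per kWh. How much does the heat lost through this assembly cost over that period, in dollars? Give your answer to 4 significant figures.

0.2261/0.04282 = 5.2802
0.01643/0.02166 = 0.75854
R_total = 0.13 + 5.2802 + 0.75854 + 0.029 = 6.1978 m²·K/W
E = A × HDD × 24 / R / 1000 = 160.7 × 1208 × 24 / 6.1978 / 1000 = 751.72 kWh
Cost = 751.72 × 0.1428 = $107.35

107.3 dollars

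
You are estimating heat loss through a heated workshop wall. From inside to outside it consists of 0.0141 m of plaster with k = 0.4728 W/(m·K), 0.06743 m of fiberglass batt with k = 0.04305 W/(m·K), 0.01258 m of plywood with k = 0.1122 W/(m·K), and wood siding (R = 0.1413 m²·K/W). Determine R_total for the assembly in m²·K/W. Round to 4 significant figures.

1.850 m²·K/W

0.0141/0.4728 = 0.029822
0.06743/0.04305 = 1.5663
0.01258/0.1122 = 0.11212
R_total = 0.029822 + 1.5663 + 0.11212 + 0.1413 = 1.8496 m²·K/W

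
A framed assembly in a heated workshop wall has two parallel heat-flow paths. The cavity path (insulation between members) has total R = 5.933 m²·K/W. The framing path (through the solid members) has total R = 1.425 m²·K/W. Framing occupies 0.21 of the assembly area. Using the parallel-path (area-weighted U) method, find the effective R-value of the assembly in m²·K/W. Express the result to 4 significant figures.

3.565 m²·K/W

U_eff = 0.79/5.933 + 0.21/1.425 = 0.13315 + 0.14737 = 0.28052
R_eff = 1/U_eff = 3.5648 m²·K/W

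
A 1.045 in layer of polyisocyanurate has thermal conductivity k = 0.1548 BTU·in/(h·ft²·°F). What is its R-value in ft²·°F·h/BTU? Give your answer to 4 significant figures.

R = L/k = 1.045/0.1548 = 6.7506 ft²·°F·h/BTU

6.751 ft²·°F·h/BTU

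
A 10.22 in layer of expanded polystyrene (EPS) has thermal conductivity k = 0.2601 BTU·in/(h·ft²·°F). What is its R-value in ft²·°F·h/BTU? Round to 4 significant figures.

39.29 ft²·°F·h/BTU

R = L/k = 10.22/0.2601 = 39.293 ft²·°F·h/BTU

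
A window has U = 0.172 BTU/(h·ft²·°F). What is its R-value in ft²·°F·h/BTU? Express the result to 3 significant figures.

5.81 ft²·°F·h/BTU

R = 1/U = 1/0.172 = 5.814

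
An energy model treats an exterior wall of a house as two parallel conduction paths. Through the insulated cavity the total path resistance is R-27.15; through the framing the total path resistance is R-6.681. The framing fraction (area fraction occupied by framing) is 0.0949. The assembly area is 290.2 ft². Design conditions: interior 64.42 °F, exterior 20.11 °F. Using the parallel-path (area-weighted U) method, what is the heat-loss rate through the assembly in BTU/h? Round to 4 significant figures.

611.3 BTU/h

U_eff = 0.9051/27.15 + 0.0949/6.681 = 0.033337 + 0.014204 = 0.047541
R_eff = 1/U_eff = 21.034 ft²·°F·h/BTU
Q = 290.2 × (64.42 − 20.11) / 21.034 = 611.32 BTU/h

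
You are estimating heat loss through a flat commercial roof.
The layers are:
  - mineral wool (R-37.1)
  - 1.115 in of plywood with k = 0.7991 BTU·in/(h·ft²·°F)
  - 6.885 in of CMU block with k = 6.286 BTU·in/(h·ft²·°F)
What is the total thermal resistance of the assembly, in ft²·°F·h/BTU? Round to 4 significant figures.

39.59 ft²·°F·h/BTU

1.115/0.7991 = 1.3953
6.885/6.286 = 1.0953
R_total = 37.1 + 1.3953 + 1.0953 = 39.591 ft²·°F·h/BTU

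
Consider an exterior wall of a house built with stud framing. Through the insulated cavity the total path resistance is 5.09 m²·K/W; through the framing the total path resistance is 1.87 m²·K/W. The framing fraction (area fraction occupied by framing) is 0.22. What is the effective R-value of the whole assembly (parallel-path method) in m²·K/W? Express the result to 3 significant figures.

U_eff = 0.78/5.09 + 0.22/1.87 = 0.1532 + 0.1176 = 0.2709
R_eff = 1/U_eff = 3.692 m²·K/W

3.69 m²·K/W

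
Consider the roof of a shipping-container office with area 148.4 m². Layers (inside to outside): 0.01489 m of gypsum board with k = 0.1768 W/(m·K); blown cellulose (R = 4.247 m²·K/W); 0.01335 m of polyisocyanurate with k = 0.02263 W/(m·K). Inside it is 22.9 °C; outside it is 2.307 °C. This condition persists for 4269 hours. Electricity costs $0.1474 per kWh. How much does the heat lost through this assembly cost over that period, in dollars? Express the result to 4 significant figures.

390.8 dollars

0.01489/0.1768 = 0.084219
0.01335/0.02263 = 0.58992
R_total = 0.084219 + 4.247 + 0.58992 = 4.9211 m²·K/W
Q = 148.4 × (22.9 − 2.307) / 4.9211 = 620.99 W
E = 620.99 W × 4269 h / 1000 = 2651 kWh
Cost = 2651 × 0.1474 = $390.76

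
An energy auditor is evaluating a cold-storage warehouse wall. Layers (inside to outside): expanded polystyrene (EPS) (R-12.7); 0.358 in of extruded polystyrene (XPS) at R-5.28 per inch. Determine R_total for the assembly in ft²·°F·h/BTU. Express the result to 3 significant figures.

0.358 × 5.28 = 1.89
R_total = 12.7 + 1.89 = 14.59 ft²·°F·h/BTU

14.6 ft²·°F·h/BTU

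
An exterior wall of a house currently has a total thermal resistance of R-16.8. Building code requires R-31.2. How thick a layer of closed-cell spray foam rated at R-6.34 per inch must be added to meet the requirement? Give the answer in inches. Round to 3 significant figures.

2.27 in

ΔR = 31.2 − 16.8 = 14.4 ft²·°F·h/BTU
L = ΔR / (R/in) = 14.4/6.34 = 2.271 in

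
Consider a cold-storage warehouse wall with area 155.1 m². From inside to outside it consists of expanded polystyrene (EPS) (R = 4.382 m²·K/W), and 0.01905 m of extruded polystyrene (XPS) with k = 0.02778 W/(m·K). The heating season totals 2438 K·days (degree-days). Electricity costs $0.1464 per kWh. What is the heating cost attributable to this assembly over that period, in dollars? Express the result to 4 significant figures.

262.2 dollars

0.01905/0.02778 = 0.68575
R_total = 4.382 + 0.68575 = 5.0677 m²·K/W
E = A × HDD × 24 / R / 1000 = 155.1 × 2438 × 24 / 5.0677 / 1000 = 1790.8 kWh
Cost = 1790.8 × 0.1464 = $262.17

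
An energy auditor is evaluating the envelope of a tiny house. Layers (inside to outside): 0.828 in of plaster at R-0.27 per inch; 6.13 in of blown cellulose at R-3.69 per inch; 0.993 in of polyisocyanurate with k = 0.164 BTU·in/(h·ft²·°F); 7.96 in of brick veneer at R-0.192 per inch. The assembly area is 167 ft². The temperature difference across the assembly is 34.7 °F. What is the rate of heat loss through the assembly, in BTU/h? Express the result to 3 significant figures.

0.828 × 0.27 = 0.2236
6.13 × 3.69 = 22.62
0.993/0.164 = 6.055
7.96 × 0.192 = 1.528
R_total = 0.2236 + 22.62 + 6.055 + 1.528 = 30.43 ft²·°F·h/BTU
Q = A·ΔT/R = 167 × 34.7 / 30.43 = 190.5 BTU/h

190 BTU/h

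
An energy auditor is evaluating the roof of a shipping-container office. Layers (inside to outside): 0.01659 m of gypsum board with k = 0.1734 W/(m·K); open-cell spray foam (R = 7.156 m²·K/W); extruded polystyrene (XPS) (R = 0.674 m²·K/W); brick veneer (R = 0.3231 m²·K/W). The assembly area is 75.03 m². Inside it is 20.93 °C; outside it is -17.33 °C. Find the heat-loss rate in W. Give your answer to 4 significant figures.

348.0 W

0.01659/0.1734 = 0.095675
R_total = 0.095675 + 7.156 + 0.674 + 0.3231 = 8.2488 m²·K/W
Q = A·ΔT/R = 75.03 × (20.93 − (-17.33)) / 8.2488 = 348.01 W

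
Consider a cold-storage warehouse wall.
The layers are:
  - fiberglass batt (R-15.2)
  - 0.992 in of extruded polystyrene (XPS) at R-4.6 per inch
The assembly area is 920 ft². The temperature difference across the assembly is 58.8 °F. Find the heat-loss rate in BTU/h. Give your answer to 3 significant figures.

0.992 × 4.6 = 4.563
R_total = 15.2 + 4.563 = 19.76 ft²·°F·h/BTU
Q = A·ΔT/R = 920 × 58.8 / 19.76 = 2737 BTU/h

2740 BTU/h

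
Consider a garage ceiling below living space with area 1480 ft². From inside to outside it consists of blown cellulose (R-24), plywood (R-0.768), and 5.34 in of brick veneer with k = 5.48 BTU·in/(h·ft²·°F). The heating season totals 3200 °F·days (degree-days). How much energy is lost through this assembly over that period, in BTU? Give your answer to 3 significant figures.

4420000 BTU

5.34/5.48 = 0.9745
R_total = 24 + 0.768 + 0.9745 = 25.74 ft²·°F·h/BTU
E = A × HDD × 24 / R = 1480 × 3200 × 24 / 25.74 = 4415000 BTU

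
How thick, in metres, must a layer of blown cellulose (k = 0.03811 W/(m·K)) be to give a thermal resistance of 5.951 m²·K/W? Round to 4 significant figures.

0.2268 m

L = R·k = 5.951 × 0.03811 = 0.22679 m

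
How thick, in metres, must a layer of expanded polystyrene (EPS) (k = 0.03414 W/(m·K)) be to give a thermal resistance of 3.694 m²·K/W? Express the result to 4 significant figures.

L = R·k = 3.694 × 0.03414 = 0.12611 m

0.1261 m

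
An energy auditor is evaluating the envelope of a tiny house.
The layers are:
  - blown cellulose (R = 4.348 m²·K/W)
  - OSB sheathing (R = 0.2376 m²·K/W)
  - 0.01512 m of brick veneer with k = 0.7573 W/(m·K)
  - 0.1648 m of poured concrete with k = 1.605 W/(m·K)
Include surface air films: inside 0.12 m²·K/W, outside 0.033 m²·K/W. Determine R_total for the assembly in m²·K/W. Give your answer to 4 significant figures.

0.01512/0.7573 = 0.019966
0.1648/1.605 = 0.10268
R_total = 0.12 + 4.348 + 0.2376 + 0.019966 + 0.10268 + 0.033 = 4.8612 m²·K/W

4.861 m²·K/W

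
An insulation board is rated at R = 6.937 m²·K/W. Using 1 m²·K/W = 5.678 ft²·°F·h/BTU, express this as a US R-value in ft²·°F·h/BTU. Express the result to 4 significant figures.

39.39 ft²·°F·h/BTU

R_US = 6.937 × 5.678 = 39.388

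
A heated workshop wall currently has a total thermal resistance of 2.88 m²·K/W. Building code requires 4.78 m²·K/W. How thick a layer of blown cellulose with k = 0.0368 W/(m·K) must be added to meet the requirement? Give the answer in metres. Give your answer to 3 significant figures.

ΔR = 4.78 − 2.88 = 1.9 m²·K/W
L = ΔR × k = 1.9 × 0.0368 = 0.06992 m

0.0699 m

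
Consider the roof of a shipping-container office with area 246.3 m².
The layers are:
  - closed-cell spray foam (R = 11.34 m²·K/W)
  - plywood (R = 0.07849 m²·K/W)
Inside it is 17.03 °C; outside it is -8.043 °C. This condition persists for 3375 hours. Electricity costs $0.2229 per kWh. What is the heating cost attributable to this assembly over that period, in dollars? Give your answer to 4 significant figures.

406.9 dollars

R_total = 11.34 + 0.07849 = 11.418 m²·K/W
Q = 246.3 × (17.03 − (-8.043)) / 11.418 = 540.83 W
E = 540.83 W × 3375 h / 1000 = 1825.3 kWh
Cost = 1825.3 × 0.2229 = $406.86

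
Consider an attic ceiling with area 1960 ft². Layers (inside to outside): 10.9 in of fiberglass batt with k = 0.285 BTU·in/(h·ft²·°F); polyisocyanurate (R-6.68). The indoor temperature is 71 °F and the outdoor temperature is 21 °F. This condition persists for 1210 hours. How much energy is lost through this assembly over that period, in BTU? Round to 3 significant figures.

10.9/0.285 = 38.25
R_total = 38.25 + 6.68 = 44.93 ft²·°F·h/BTU
Q = 1960 × (71 − 21) / 44.93 = 2181 BTU/h
E = 2181 × 1210 = 2639000 BTU

2640000 BTU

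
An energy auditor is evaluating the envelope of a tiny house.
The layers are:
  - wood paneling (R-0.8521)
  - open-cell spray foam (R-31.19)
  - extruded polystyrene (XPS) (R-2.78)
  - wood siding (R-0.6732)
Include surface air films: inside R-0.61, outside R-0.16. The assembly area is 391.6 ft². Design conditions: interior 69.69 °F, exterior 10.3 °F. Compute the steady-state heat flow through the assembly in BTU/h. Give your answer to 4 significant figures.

641.3 BTU/h

R_total = 0.61 + 0.8521 + 31.19 + 2.78 + 0.6732 + 0.16 = 36.265 ft²·°F·h/BTU
Q = A·ΔT/R = 391.6 × (69.69 − 10.3) / 36.265 = 641.31 BTU/h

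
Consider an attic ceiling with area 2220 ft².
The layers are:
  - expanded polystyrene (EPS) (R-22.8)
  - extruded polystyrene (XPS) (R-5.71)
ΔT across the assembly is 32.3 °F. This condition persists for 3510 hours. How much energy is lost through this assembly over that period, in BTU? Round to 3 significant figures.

R_total = 22.8 + 5.71 = 28.51 ft²·°F·h/BTU
Q = 2220 × 32.3 / 28.51 = 2515 BTU/h
E = 2515 × 3510 = 8828000 BTU

8830000 BTU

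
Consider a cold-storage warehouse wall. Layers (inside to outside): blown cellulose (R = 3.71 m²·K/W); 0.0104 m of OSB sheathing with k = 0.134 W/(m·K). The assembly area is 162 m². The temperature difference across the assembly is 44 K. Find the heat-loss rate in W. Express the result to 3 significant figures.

0.0104/0.134 = 0.07761
R_total = 3.71 + 0.07761 = 3.788 m²·K/W
Q = A·ΔT/R = 162 × 44 / 3.788 = 1882 W

1880 W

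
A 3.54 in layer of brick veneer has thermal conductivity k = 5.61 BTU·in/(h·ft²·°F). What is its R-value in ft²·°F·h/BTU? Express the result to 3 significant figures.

R = L/k = 3.54/5.61 = 0.631 ft²·°F·h/BTU

0.631 ft²·°F·h/BTU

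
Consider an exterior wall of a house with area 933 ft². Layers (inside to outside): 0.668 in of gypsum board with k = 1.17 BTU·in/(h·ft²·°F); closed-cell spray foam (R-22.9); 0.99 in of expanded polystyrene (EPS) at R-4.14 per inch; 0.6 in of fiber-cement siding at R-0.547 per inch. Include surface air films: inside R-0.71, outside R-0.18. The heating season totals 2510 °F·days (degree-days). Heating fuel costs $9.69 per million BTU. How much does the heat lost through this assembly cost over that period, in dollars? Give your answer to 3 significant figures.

0.668/1.17 = 0.5709
0.99 × 4.14 = 4.099
0.6 × 0.547 = 0.3282
R_total = 0.71 + 0.5709 + 22.9 + 4.099 + 0.3282 + 0.18 = 28.79 ft²·°F·h/BTU
E = A × HDD × 24 / R = 933 × 2510 × 24 / 28.79 = 1952000 BTU
Cost = 1952000/10⁶ × 9.69 = $18.92

18.9 dollars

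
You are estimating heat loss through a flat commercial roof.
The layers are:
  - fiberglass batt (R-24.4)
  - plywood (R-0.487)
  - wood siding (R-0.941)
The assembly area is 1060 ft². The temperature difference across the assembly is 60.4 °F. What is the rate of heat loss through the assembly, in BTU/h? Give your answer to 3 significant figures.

2480 BTU/h

R_total = 24.4 + 0.487 + 0.941 = 25.83 ft²·°F·h/BTU
Q = A·ΔT/R = 1060 × 60.4 / 25.83 = 2479 BTU/h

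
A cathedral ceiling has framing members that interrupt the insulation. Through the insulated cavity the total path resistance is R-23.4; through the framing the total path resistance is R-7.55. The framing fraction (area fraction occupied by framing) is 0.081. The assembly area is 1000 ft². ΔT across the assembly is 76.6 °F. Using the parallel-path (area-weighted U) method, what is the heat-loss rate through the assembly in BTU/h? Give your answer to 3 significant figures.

3830 BTU/h

U_eff = 0.919/23.4 + 0.081/7.55 = 0.03927 + 0.01073 = 0.05
R_eff = 1/U_eff = 20 ft²·°F·h/BTU
Q = 1000 × 76.6 / 20 = 3830 BTU/h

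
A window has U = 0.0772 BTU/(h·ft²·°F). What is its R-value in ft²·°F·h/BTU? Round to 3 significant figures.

R = 1/U = 1/0.0772 = 12.95

13.0 ft²·°F·h/BTU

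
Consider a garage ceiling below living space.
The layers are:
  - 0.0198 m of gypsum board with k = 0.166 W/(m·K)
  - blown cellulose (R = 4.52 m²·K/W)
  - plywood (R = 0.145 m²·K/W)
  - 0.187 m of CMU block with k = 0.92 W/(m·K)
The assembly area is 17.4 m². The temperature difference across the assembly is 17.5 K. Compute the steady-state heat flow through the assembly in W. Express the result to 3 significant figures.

61.1 W

0.0198/0.166 = 0.1193
0.187/0.92 = 0.2033
R_total = 0.1193 + 4.52 + 0.145 + 0.2033 = 4.988 m²·K/W
Q = A·ΔT/R = 17.4 × 17.5 / 4.988 = 61.05 W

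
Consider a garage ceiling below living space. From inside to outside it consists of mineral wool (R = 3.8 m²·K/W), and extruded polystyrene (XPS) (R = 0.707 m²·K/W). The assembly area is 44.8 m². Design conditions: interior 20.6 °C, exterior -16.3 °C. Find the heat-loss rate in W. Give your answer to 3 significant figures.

R_total = 3.8 + 0.707 = 4.507 m²·K/W
Q = A·ΔT/R = 44.8 × (20.6 − (-16.3)) / 4.507 = 366.8 W

367 W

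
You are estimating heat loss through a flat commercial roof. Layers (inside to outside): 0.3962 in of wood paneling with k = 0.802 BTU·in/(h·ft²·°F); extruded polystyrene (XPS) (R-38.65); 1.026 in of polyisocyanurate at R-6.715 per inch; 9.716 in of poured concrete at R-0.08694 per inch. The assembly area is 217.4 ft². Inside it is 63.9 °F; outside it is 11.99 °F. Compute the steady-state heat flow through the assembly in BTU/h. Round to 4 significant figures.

0.3962/0.802 = 0.49401
1.026 × 6.715 = 6.8896
9.716 × 0.08694 = 0.84471
R_total = 0.49401 + 38.65 + 6.8896 + 0.84471 = 46.878 ft²·°F·h/BTU
Q = A·ΔT/R = 217.4 × (63.9 − 11.99) / 46.878 = 240.73 BTU/h

240.7 BTU/h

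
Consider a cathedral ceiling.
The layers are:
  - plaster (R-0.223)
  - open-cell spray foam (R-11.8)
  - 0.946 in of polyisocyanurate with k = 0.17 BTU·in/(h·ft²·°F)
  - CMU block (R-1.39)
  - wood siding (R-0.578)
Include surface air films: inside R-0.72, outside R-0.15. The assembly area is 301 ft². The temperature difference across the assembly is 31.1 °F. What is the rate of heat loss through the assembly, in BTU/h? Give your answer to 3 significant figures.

458 BTU/h

0.946/0.17 = 5.565
R_total = 0.72 + 0.223 + 11.8 + 5.565 + 1.39 + 0.578 + 0.15 = 20.43 ft²·°F·h/BTU
Q = A·ΔT/R = 301 × 31.1 / 20.43 = 458.3 BTU/h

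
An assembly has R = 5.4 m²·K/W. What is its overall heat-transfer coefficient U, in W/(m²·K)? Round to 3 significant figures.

0.185 W/(m²·K)

U = 1/R = 1/5.4 = 0.1852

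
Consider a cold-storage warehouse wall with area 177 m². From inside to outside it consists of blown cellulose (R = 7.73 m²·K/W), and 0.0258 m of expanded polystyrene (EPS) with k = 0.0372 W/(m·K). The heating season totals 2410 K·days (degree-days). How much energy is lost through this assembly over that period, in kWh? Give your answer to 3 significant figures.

1220 kWh

0.0258/0.0372 = 0.6935
R_total = 7.73 + 0.6935 = 8.424 m²·K/W
E = A × HDD × 24 / R / 1000 = 177 × 2410 × 24 / 8.424 / 1000 = 1215 kWh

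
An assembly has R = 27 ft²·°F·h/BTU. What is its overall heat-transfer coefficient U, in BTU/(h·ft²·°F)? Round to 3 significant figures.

U = 1/R = 1/27 = 0.03704

0.0370 BTU/(h·ft²·°F)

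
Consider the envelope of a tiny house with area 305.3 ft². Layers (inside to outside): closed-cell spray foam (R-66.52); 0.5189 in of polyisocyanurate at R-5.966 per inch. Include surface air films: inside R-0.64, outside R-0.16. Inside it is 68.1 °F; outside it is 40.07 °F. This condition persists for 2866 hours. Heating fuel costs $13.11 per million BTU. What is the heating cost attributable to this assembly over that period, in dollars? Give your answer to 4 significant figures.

0.5189 × 5.966 = 3.0958
R_total = 0.64 + 66.52 + 3.0958 + 0.16 = 70.416 ft²·°F·h/BTU
Q = 305.3 × (68.1 − 40.07) / 70.416 = 121.53 BTU/h
E = 121.53 × 2866 = 348300 BTU
Cost = 348300/10⁶ × 13.11 = $4.5662

4.566 dollars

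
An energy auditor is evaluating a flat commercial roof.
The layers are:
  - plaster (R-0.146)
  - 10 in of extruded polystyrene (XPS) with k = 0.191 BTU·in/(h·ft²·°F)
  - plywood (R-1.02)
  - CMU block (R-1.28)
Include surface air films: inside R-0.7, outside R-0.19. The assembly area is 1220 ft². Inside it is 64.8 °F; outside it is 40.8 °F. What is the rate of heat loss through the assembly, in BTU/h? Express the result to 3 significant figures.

10/0.191 = 52.36
R_total = 0.7 + 0.146 + 52.36 + 1.02 + 1.28 + 0.19 = 55.69 ft²·°F·h/BTU
Q = A·ΔT/R = 1220 × (64.8 − 40.8) / 55.69 = 525.7 BTU/h

526 BTU/h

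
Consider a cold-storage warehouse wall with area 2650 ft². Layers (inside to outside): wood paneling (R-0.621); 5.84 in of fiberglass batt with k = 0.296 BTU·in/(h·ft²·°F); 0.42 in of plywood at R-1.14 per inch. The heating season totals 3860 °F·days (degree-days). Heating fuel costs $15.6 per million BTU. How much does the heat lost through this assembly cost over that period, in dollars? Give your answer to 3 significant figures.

5.84/0.296 = 19.73
0.42 × 1.14 = 0.4788
R_total = 0.621 + 19.73 + 0.4788 = 20.83 ft²·°F·h/BTU
E = A × HDD × 24 / R = 2650 × 3860 × 24 / 20.83 = 11790000 BTU
Cost = 11790000/10⁶ × 15.6 = $183.9

184 dollars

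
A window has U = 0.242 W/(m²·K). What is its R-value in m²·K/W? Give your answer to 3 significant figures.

R = 1/U = 1/0.242 = 4.132

4.13 m²·K/W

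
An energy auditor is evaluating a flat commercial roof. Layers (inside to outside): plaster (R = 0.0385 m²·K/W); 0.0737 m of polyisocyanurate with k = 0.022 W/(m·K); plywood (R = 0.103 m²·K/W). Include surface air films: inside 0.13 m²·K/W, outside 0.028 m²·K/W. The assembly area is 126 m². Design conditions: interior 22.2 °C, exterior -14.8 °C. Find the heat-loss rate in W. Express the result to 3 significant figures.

0.0737/0.022 = 3.35
R_total = 0.13 + 0.0385 + 3.35 + 0.103 + 0.028 = 3.65 m²·K/W
Q = A·ΔT/R = 126 × (22.2 − (-14.8)) / 3.65 = 1277 W

1280 W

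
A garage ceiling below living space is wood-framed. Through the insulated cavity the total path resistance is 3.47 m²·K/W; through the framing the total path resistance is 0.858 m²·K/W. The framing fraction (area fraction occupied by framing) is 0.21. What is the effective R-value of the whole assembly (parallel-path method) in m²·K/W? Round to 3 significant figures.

2.12 m²·K/W

U_eff = 0.79/3.47 + 0.21/0.858 = 0.2277 + 0.2448 = 0.4724
R_eff = 1/U_eff = 2.117 m²·K/W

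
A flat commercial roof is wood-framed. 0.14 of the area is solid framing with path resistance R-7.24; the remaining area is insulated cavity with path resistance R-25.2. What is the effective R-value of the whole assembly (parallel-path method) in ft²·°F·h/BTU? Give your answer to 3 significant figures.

U_eff = 0.86/25.2 + 0.14/7.24 = 0.03413 + 0.01934 = 0.05346
R_eff = 1/U_eff = 18.7 ft²·°F·h/BTU

18.7 ft²·°F·h/BTU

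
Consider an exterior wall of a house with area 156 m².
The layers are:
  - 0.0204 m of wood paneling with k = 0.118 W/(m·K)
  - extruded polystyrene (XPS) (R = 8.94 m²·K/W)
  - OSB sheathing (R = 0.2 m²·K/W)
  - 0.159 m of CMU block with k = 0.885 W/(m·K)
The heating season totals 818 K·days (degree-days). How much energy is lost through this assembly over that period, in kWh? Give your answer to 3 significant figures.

0.0204/0.118 = 0.1729
0.159/0.885 = 0.1797
R_total = 0.1729 + 8.94 + 0.2 + 0.1797 = 9.493 m²·K/W
E = A × HDD × 24 / R / 1000 = 156 × 818 × 24 / 9.493 / 1000 = 322.6 kWh

323 kWh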